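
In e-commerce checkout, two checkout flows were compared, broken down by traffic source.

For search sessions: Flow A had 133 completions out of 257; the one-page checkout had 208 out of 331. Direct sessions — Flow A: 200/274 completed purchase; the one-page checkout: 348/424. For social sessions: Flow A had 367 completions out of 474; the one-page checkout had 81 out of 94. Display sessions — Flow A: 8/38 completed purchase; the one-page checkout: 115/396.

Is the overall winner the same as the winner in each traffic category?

Search: Flow A 133/257 = 51.8%, the one-page checkout 208/331 = 62.8% → the one-page checkout
Direct: Flow A 200/274 = 73.0%, the one-page checkout 348/424 = 82.1% → the one-page checkout
Social: Flow A 367/474 = 77.4%, the one-page checkout 81/94 = 86.2% → the one-page checkout
Display: Flow A 8/38 = 21.1%, the one-page checkout 115/396 = 29.0% → the one-page checkout
Overall: Flow A 708/1043 = 67.9%, the one-page checkout 752/1245 = 60.4% → Flow A
The one-page checkout wins each traffic group but Flow A wins overall — the comparison reverses. The one-page checkout's sessions skew toward display, which has a lower base rate.

No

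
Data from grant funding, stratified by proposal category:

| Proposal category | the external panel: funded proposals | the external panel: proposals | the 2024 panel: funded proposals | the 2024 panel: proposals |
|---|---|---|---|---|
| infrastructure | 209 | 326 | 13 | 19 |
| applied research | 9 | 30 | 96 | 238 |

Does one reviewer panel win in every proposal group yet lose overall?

Infrastructure: the external panel 209/326 = 64.1%, the 2024 panel 13/19 = 68.4% → the 2024 panel
Applied research: the external panel 9/30 = 30.0%, the 2024 panel 96/238 = 40.3% → the 2024 panel
Overall: the external panel 218/356 = 61.2%, the 2024 panel 109/257 = 42.4% → the external panel
The 2024 panel wins each proposal group but the external panel wins overall — the comparison reverses. The 2024 panel's proposals skew toward applied research, which has a lower base rate.

Yes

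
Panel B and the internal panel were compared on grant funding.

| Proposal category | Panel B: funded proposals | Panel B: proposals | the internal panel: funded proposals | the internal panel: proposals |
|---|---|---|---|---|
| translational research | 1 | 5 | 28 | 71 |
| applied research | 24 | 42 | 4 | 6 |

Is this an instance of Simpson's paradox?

Yes

Translational research: Panel B 1/5 = 20.0%, the internal panel 28/71 = 39.4% → the internal panel
Applied research: Panel B 24/42 = 57.1%, the internal panel 4/6 = 66.7% → the internal panel
Overall: Panel B 25/47 = 53.2%, the internal panel 32/77 = 41.6% → Panel B
The internal panel wins each proposal group but Panel B wins overall — the comparison reverses. The internal panel's proposals skew toward translational research, which has a lower base rate.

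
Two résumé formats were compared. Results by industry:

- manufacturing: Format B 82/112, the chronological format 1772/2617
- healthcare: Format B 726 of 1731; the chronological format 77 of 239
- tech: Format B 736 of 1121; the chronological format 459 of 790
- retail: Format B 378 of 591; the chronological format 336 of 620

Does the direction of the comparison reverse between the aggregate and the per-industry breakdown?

Manufacturing: Format B 82/112 = 73.2%, the chronological format 1772/2617 = 67.7% → Format B
Healthcare: Format B 726/1731 = 41.9%, the chronological format 77/239 = 32.2% → Format B
Tech: Format B 736/1121 = 65.7%, the chronological format 459/790 = 58.1% → Format B
Retail: Format B 378/591 = 64.0%, the chronological format 336/620 = 54.2% → Format B
Overall: Format B 1922/3555 = 54.1%, the chronological format 2644/4266 = 62.0% → the chronological format
Format B wins each industry group but the chronological format wins overall — the comparison reverses. Format B's applications skew toward healthcare, which has a lower base rate.

Yes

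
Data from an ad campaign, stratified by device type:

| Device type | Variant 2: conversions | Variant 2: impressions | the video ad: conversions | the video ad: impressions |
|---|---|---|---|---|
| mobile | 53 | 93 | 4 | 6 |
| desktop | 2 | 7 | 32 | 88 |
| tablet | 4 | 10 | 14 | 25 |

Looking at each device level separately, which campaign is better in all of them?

Mobile: Variant 2 53/93 = 57.0%, the video ad 4/6 = 66.7% → the video ad
Desktop: Variant 2 2/7 = 28.6%, the video ad 32/88 = 36.4% → the video ad
Tablet: Variant 2 4/10 = 40.0%, the video ad 14/25 = 56.0% → the video ad
The video ad has the higher rate in all 3 groups.

the video ad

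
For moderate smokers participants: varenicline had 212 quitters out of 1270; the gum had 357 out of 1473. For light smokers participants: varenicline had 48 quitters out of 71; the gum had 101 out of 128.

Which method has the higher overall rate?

Moderate smokers: varenicline 212/1270 = 16.7%, the gum 357/1473 = 24.2% → the gum
Light smokers: varenicline 48/71 = 67.6%, the gum 101/128 = 78.9% → the gum
Overall: varenicline 260/1341 = 19.4%, the gum 458/1601 = 28.6% → the gum

the gum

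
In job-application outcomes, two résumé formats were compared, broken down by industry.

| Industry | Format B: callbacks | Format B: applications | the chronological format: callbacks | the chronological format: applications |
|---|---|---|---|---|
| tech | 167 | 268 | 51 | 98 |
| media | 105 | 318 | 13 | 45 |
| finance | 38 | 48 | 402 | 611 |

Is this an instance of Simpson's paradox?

Tech: Format B 167/268 = 62.3%, the chronological format 51/98 = 52.0% → Format B
Media: Format B 105/318 = 33.0%, the chronological format 13/45 = 28.9% → Format B
Finance: Format B 38/48 = 79.2%, the chronological format 402/611 = 65.8% → Format B
Overall: Format B 310/634 = 48.9%, the chronological format 466/754 = 61.8% → the chronological format
Format B wins each industry group but the chronological format wins overall — the comparison reverses. Format B's applications skew toward media, which has a lower base rate.

Yes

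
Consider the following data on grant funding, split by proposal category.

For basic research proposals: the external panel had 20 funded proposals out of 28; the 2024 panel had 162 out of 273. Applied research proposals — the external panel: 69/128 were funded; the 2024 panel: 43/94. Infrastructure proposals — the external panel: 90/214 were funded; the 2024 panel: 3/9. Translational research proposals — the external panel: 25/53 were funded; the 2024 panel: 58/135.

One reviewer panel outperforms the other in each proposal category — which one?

Basic research: the external panel 20/28 = 71.4%, the 2024 panel 162/273 = 59.3% → the external panel
Applied research: the external panel 69/128 = 53.9%, the 2024 panel 43/94 = 45.7% → the external panel
Infrastructure: the external panel 90/214 = 42.1%, the 2024 panel 3/9 = 33.3% → the external panel
Translational research: the external panel 25/53 = 47.2%, the 2024 panel 58/135 = 43.0% → the external panel
The external panel has the higher rate in all 4 groups.

the external panel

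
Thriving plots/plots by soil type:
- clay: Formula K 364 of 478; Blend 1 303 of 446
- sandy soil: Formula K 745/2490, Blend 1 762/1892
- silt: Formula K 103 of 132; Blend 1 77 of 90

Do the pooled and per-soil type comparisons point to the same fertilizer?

Clay: Formula K 364/478 = 76.2%, Blend 1 303/446 = 67.9% → Formula K
Sandy soil: Formula K 745/2490 = 29.9%, Blend 1 762/1892 = 40.3% → Blend 1
Silt: Formula K 103/132 = 78.0%, Blend 1 77/90 = 85.6% → Blend 1
Overall: Formula K 1212/3100 = 39.1%, Blend 1 1142/2428 = 47.0% → Blend 1
Neither sweeps: Formula K wins 1 of 3 groups, Blend 1 wins 2. Blend 1 wins overall but not every group — no Simpson reversal.

No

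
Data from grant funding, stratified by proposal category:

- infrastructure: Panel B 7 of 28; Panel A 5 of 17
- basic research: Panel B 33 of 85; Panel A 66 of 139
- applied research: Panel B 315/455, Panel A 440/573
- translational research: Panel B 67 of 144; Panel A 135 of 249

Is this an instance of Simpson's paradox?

No

Infrastructure: Panel B 7/28 = 25.0%, Panel A 5/17 = 29.4% → Panel A
Basic research: Panel B 33/85 = 38.8%, Panel A 66/139 = 47.5% → Panel A
Applied research: Panel B 315/455 = 69.2%, Panel A 440/573 = 76.8% → Panel A
Translational research: Panel B 67/144 = 46.5%, Panel A 135/249 = 54.2% → Panel A
Overall: Panel B 422/712 = 59.3%, Panel A 646/978 = 66.1% → Panel A
Panel A wins overall and in every proposal group — no reversal.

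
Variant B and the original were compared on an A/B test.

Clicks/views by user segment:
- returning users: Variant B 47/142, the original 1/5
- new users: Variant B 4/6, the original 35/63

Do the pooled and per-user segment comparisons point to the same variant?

Returning users: Variant B 47/142 = 33.1%, the original 1/5 = 20.0% → Variant B
New users: Variant B 4/6 = 66.7%, the original 35/63 = 55.6% → Variant B
Overall: Variant B 51/148 = 34.5%, the original 36/68 = 52.9% → the original
Variant B wins each user group but the original wins overall — the comparison reverses. Variant B's views skew toward returning users, which has a lower base rate.

No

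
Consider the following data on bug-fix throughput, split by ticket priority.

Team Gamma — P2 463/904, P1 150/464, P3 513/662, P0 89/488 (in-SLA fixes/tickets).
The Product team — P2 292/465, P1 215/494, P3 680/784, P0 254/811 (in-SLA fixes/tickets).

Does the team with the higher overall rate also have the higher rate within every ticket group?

Yes

P2: Team Gamma 463/904 = 51.2%, the Product team 292/465 = 62.8% → the Product team
P1: Team Gamma 150/464 = 32.3%, the Product team 215/494 = 43.5% → the Product team
P3: Team Gamma 513/662 = 77.5%, the Product team 680/784 = 86.7% → the Product team
P0: Team Gamma 89/488 = 18.2%, the Product team 254/811 = 31.3% → the Product team
Overall: Team Gamma 1215/2518 = 48.3%, the Product team 1441/2554 = 56.4% → the Product team
The Product team wins overall and in every ticket group — no reversal.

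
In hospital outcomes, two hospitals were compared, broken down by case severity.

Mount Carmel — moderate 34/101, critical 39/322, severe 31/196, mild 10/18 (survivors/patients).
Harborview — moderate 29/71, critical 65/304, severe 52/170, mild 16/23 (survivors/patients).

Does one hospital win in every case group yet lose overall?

No

Moderate: Mount Carmel 34/101 = 33.7%, Harborview 29/71 = 40.8% → Harborview
Critical: Mount Carmel 39/322 = 12.1%, Harborview 65/304 = 21.4% → Harborview
Severe: Mount Carmel 31/196 = 15.8%, Harborview 52/170 = 30.6% → Harborview
Mild: Mount Carmel 10/18 = 55.6%, Harborview 16/23 = 69.6% → Harborview
Overall: Mount Carmel 114/637 = 17.9%, Harborview 162/568 = 28.5% → Harborview
Harborview wins overall and in every case group — no reversal.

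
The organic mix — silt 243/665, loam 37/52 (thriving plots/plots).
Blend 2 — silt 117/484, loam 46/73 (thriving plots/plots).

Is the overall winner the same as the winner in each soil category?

Yes

Silt: the organic mix 243/665 = 36.5%, Blend 2 117/484 = 24.2% → the organic mix
Loam: the organic mix 37/52 = 71.2%, Blend 2 46/73 = 63.0% → the organic mix
Overall: the organic mix 280/717 = 39.1%, Blend 2 163/557 = 29.3% → the organic mix
The organic mix wins overall and in every soil group — no reversal.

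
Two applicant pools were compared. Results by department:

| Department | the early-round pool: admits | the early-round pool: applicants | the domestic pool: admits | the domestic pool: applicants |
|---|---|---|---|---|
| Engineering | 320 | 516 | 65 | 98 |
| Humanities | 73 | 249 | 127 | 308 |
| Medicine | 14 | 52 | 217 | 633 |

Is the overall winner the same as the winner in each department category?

Engineering: the early-round pool 320/516 = 62.0%, the domestic pool 65/98 = 66.3% → the domestic pool
Humanities: the early-round pool 73/249 = 29.3%, the domestic pool 127/308 = 41.2% → the domestic pool
Medicine: the early-round pool 14/52 = 26.9%, the domestic pool 217/633 = 34.3% → the domestic pool
Overall: the early-round pool 407/817 = 49.8%, the domestic pool 409/1039 = 39.4% → the early-round pool
The domestic pool wins each department group but the early-round pool wins overall — the comparison reverses. The domestic pool's applicants skew toward Medicine, which has a lower base rate.

No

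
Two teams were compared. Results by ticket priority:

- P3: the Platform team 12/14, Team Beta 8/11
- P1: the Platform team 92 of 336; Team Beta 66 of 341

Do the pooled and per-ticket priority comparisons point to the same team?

Yes

P3: the Platform team 12/14 = 85.7%, Team Beta 8/11 = 72.7% → the Platform team
P1: the Platform team 92/336 = 27.4%, Team Beta 66/341 = 19.4% → the Platform team
Overall: the Platform team 104/350 = 29.7%, Team Beta 74/352 = 21.0% → the Platform team
The Platform team wins overall and in every ticket group — no reversal.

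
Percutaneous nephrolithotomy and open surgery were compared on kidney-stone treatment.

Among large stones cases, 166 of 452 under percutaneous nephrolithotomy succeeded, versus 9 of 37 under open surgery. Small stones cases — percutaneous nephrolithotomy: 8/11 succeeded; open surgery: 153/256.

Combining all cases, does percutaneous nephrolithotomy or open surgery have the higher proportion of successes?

Large stones: percutaneous nephrolithotomy 166/452 = 36.7%, open surgery 9/37 = 24.3% → percutaneous nephrolithotomy
Small stones: percutaneous nephrolithotomy 8/11 = 72.7%, open surgery 153/256 = 59.8% → percutaneous nephrolithotomy
Overall: percutaneous nephrolithotomy 174/463 = 37.6%, open surgery 162/293 = 55.3% → open surgery
(Percutaneous nephrolithotomy wins every stone group but open surgery wins overall — percutaneous nephrolithotomy's cases skew toward the low-rate large stones group.)

open surgery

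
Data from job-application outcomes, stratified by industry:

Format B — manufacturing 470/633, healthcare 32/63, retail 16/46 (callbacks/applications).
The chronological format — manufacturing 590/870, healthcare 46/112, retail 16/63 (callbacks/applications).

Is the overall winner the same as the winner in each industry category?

Yes

Manufacturing: Format B 470/633 = 74.2%, the chronological format 590/870 = 67.8% → Format B
Healthcare: Format B 32/63 = 50.8%, the chronological format 46/112 = 41.1% → Format B
Retail: Format B 16/46 = 34.8%, the chronological format 16/63 = 25.4% → Format B
Overall: Format B 518/742 = 69.8%, the chronological format 652/1045 = 62.4% → Format B
Format B wins overall and in every industry group — no reversal.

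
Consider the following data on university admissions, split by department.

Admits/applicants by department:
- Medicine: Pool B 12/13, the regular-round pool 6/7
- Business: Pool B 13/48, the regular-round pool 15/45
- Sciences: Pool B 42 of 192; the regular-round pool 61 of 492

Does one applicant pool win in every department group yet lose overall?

Medicine: Pool B 12/13 = 92.3%, the regular-round pool 6/7 = 85.7% → Pool B
Business: Pool B 13/48 = 27.1%, the regular-round pool 15/45 = 33.3% → the regular-round pool
Sciences: Pool B 42/192 = 21.9%, the regular-round pool 61/492 = 12.4% → Pool B
Overall: Pool B 67/253 = 26.5%, the regular-round pool 82/544 = 15.1% → Pool B
Neither sweeps: Pool B wins 2 of 3 groups, the regular-round pool wins 1. Pool B wins overall but not every group — no Simpson reversal.

No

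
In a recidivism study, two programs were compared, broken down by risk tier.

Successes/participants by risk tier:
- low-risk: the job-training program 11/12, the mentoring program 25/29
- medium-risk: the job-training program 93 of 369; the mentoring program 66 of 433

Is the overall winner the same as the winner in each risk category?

Low-risk: the job-training program 11/12 = 91.7%, the mentoring program 25/29 = 86.2% → the job-training program
Medium-risk: the job-training program 93/369 = 25.2%, the mentoring program 66/433 = 15.2% → the job-training program
Overall: the job-training program 104/381 = 27.3%, the mentoring program 91/462 = 19.7% → the job-training program
The job-training program wins overall and in every risk group — no reversal.

Yes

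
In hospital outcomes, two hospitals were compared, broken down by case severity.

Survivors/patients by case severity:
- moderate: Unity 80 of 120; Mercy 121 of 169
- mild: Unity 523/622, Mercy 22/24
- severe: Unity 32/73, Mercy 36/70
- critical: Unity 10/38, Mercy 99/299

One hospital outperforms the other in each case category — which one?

Moderate: Unity 80/120 = 66.7%, Mercy 121/169 = 71.6% → Mercy
Mild: Unity 523/622 = 84.1%, Mercy 22/24 = 91.7% → Mercy
Severe: Unity 32/73 = 43.8%, Mercy 36/70 = 51.4% → Mercy
Critical: Unity 10/38 = 26.3%, Mercy 99/299 = 33.1% → Mercy
Mercy has the higher rate in all 4 groups.

Mercy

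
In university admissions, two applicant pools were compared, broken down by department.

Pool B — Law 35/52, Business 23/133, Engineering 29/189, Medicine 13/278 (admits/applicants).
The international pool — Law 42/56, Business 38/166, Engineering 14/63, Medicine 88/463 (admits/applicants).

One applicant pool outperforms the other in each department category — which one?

the international pool

Law: Pool B 35/52 = 67.3%, the international pool 42/56 = 75.0% → the international pool
Business: Pool B 23/133 = 17.3%, the international pool 38/166 = 22.9% → the international pool
Engineering: Pool B 29/189 = 15.3%, the international pool 14/63 = 22.2% → the international pool
Medicine: Pool B 13/278 = 4.7%, the international pool 88/463 = 19.0% → the international pool
The international pool has the higher rate in all 4 groups.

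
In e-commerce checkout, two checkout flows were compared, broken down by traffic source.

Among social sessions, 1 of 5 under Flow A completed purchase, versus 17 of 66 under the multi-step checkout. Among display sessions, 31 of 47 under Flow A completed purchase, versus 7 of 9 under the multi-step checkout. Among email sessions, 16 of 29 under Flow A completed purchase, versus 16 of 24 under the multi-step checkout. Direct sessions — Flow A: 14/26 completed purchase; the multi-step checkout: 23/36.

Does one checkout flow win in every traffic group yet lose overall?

Social: Flow A 1/5 = 20.0%, the multi-step checkout 17/66 = 25.8% → the multi-step checkout
Display: Flow A 31/47 = 66.0%, the multi-step checkout 7/9 = 77.8% → the multi-step checkout
Email: Flow A 16/29 = 55.2%, the multi-step checkout 16/24 = 66.7% → the multi-step checkout
Direct: Flow A 14/26 = 53.8%, the multi-step checkout 23/36 = 63.9% → the multi-step checkout
Overall: Flow A 62/107 = 57.9%, the multi-step checkout 63/135 = 46.7% → Flow A
The multi-step checkout wins each traffic group but Flow A wins overall — the comparison reverses. The multi-step checkout's sessions skew toward social, which has a lower base rate.

Yes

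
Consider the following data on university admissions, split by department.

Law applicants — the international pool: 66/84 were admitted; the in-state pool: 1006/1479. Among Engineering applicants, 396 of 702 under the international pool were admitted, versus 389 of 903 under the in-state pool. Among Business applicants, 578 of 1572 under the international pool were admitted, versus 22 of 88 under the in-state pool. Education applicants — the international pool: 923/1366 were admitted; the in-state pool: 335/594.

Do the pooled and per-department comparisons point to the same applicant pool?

Law: the international pool 66/84 = 78.6%, the in-state pool 1006/1479 = 68.0% → the international pool
Engineering: the international pool 396/702 = 56.4%, the in-state pool 389/903 = 43.1% → the international pool
Business: the international pool 578/1572 = 36.8%, the in-state pool 22/88 = 25.0% → the international pool
Education: the international pool 923/1366 = 67.6%, the in-state pool 335/594 = 56.4% → the international pool
Overall: the international pool 1963/3724 = 52.7%, the in-state pool 1752/3064 = 57.2% → the in-state pool
The international pool wins each department group but the in-state pool wins overall — the comparison reverses. The international pool's applicants skew toward Business, which has a lower base rate.

No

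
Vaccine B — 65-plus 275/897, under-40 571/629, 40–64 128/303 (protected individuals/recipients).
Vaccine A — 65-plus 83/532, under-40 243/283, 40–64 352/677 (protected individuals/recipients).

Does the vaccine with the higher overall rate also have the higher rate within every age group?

65-plus: Vaccine B 275/897 = 30.7%, Vaccine A 83/532 = 15.6% → Vaccine B
Under-40: Vaccine B 571/629 = 90.8%, Vaccine A 243/283 = 85.9% → Vaccine B
40–64: Vaccine B 128/303 = 42.2%, Vaccine A 352/677 = 52.0% → Vaccine A
Overall: Vaccine B 974/1829 = 53.3%, Vaccine A 678/1492 = 45.4% → Vaccine B
Neither sweeps: Vaccine B wins 2 of 3 groups, Vaccine A wins 1. Vaccine B wins overall but not every group — no Simpson reversal.

No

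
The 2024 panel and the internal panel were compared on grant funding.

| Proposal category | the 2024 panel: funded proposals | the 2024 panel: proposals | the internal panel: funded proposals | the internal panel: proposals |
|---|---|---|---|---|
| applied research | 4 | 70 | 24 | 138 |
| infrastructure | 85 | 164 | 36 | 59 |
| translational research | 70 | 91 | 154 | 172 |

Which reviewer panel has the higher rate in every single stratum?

Applied research: the 2024 panel 4/70 = 5.7%, the internal panel 24/138 = 17.4% → the internal panel
Infrastructure: the 2024 panel 85/164 = 51.8%, the internal panel 36/59 = 61.0% → the internal panel
Translational research: the 2024 panel 70/91 = 76.9%, the internal panel 154/172 = 89.5% → the internal panel
The internal panel has the higher rate in all 3 groups.

the internal panel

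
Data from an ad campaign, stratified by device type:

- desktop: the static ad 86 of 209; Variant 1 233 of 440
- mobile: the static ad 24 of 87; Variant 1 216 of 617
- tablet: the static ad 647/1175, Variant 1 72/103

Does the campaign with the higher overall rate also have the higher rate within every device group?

Desktop: the static ad 86/209 = 41.1%, Variant 1 233/440 = 53.0% → Variant 1
Mobile: the static ad 24/87 = 27.6%, Variant 1 216/617 = 35.0% → Variant 1
Tablet: the static ad 647/1175 = 55.1%, Variant 1 72/103 = 69.9% → Variant 1
Overall: the static ad 757/1471 = 51.5%, Variant 1 521/1160 = 44.9% → the static ad
Variant 1 wins each device group but the static ad wins overall — the comparison reverses. Variant 1's impressions skew toward mobile, which has a lower base rate.

No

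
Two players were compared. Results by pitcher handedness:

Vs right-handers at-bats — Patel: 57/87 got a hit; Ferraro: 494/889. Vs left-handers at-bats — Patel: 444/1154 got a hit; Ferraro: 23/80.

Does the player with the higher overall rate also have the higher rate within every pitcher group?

Vs right-handers: Patel 57/87 = 65.5%, Ferraro 494/889 = 55.6% → Patel
Vs left-handers: Patel 444/1154 = 38.5%, Ferraro 23/80 = 28.8% → Patel
Overall: Patel 501/1241 = 40.4%, Ferraro 517/969 = 53.4% → Ferraro
Patel wins each pitcher group but Ferraro wins overall — the comparison reverses. Patel's at-bats skew toward vs left-handers, which has a lower base rate.

No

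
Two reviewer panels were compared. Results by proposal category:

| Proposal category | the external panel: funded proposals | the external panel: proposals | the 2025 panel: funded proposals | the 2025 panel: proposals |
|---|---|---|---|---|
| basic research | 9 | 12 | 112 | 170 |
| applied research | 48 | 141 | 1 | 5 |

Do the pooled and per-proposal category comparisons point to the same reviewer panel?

Basic research: the external panel 9/12 = 75.0%, the 2025 panel 112/170 = 65.9% → the external panel
Applied research: the external panel 48/141 = 34.0%, the 2025 panel 1/5 = 20.0% → the external panel
Overall: the external panel 57/153 = 37.3%, the 2025 panel 113/175 = 64.6% → the 2025 panel
The external panel wins each proposal group but the 2025 panel wins overall — the comparison reverses. The external panel's proposals skew toward applied research, which has a lower base rate.

No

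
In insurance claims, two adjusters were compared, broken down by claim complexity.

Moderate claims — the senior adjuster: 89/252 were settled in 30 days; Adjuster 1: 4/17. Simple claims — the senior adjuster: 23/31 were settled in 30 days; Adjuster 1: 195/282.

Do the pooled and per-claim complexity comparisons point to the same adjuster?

Moderate: the senior adjuster 89/252 = 35.3%, Adjuster 1 4/17 = 23.5% → the senior adjuster
Simple: the senior adjuster 23/31 = 74.2%, Adjuster 1 195/282 = 69.1% → the senior adjuster
Overall: the senior adjuster 112/283 = 39.6%, Adjuster 1 199/299 = 66.6% → Adjuster 1
The senior adjuster wins each claim group but Adjuster 1 wins overall — the comparison reverses. The senior adjuster's claims skew toward moderate, which has a lower base rate.

No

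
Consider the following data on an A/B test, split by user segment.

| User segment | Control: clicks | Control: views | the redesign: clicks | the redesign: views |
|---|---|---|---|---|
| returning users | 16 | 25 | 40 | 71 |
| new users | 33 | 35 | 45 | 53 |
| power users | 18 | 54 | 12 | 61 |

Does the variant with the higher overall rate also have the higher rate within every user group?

Returning users: Control 16/25 = 64.0%, the redesign 40/71 = 56.3% → Control
New users: Control 33/35 = 94.3%, the redesign 45/53 = 84.9% → Control
Power users: Control 18/54 = 33.3%, the redesign 12/61 = 19.7% → Control
Overall: Control 67/114 = 58.8%, the redesign 97/185 = 52.4% → Control
Control wins overall and in every user group — no reversal.

Yes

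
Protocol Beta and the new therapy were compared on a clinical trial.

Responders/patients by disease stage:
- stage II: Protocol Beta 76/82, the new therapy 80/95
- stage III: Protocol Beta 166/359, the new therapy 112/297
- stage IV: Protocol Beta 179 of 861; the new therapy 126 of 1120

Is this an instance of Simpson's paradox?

Stage II: Protocol Beta 76/82 = 92.7%, the new therapy 80/95 = 84.2% → Protocol Beta
Stage III: Protocol Beta 166/359 = 46.2%, the new therapy 112/297 = 37.7% → Protocol Beta
Stage IV: Protocol Beta 179/861 = 20.8%, the new therapy 126/1120 = 11.2% → Protocol Beta
Overall: Protocol Beta 421/1302 = 32.3%, the new therapy 318/1512 = 21.0% → Protocol Beta
Protocol Beta wins overall and in every disease group — no reversal.

No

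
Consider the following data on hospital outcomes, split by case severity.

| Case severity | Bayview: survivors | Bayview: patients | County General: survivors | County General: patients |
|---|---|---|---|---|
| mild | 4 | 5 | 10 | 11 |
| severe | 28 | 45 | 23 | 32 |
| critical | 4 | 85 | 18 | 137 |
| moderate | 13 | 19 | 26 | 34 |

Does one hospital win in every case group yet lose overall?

Mild: Bayview 4/5 = 80.0%, County General 10/11 = 90.9% → County General
Severe: Bayview 28/45 = 62.2%, County General 23/32 = 71.9% → County General
Critical: Bayview 4/85 = 4.7%, County General 18/137 = 13.1% → County General
Moderate: Bayview 13/19 = 68.4%, County General 26/34 = 76.5% → County General
Overall: Bayview 49/154 = 31.8%, County General 77/214 = 36.0% → County General
County General wins overall and in every case group — no reversal.

No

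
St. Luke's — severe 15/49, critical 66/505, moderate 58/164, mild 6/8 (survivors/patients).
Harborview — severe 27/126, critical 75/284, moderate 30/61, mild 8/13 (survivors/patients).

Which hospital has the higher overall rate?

Severe: St. Luke's 15/49 = 30.6%, Harborview 27/126 = 21.4% → St. Luke's
Critical: St. Luke's 66/505 = 13.1%, Harborview 75/284 = 26.4% → Harborview
Moderate: St. Luke's 58/164 = 35.4%, Harborview 30/61 = 49.2% → Harborview
Mild: St. Luke's 6/8 = 75.0%, Harborview 8/13 = 61.5% → St. Luke's
Overall: St. Luke's 145/726 = 20.0%, Harborview 140/484 = 28.9% → Harborview
(Neither sweeps every case group, but Harborview has the higher pooled rate.)

Harborview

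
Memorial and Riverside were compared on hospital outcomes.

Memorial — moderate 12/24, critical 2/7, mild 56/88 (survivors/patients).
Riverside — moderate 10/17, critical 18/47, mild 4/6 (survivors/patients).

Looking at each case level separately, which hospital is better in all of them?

Riverside

Moderate: Memorial 12/24 = 50.0%, Riverside 10/17 = 58.8% → Riverside
Critical: Memorial 2/7 = 28.6%, Riverside 18/47 = 38.3% → Riverside
Mild: Memorial 56/88 = 63.6%, Riverside 4/6 = 66.7% → Riverside
Riverside has the higher rate in all 3 groups.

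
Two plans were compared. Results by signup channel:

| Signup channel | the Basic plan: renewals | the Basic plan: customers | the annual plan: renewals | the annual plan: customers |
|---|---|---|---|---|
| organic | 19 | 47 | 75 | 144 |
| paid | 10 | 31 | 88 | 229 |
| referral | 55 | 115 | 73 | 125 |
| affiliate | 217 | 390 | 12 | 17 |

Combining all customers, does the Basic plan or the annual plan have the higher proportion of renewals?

Organic: the Basic plan 19/47 = 40.4%, the annual plan 75/144 = 52.1% → the annual plan
Paid: the Basic plan 10/31 = 32.3%, the annual plan 88/229 = 38.4% → the annual plan
Referral: the Basic plan 55/115 = 47.8%, the annual plan 73/125 = 58.4% → the annual plan
Affiliate: the Basic plan 217/390 = 55.6%, the annual plan 12/17 = 70.6% → the annual plan
Overall: the Basic plan 301/583 = 51.6%, the annual plan 248/515 = 48.2% → the Basic plan
(The annual plan wins every signup group but the Basic plan wins overall — the annual plan's customers skew toward the low-rate paid group.)

the Basic plan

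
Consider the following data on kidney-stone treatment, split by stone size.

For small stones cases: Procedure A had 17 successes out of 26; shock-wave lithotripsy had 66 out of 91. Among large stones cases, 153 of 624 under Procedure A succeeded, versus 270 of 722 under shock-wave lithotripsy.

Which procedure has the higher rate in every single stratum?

Small stones: Procedure A 17/26 = 65.4%, shock-wave lithotripsy 66/91 = 72.5% → shock-wave lithotripsy
Large stones: Procedure A 153/624 = 24.5%, shock-wave lithotripsy 270/722 = 37.4% → shock-wave lithotripsy
Shock-wave lithotripsy has the higher rate in both groups.

shock-wave lithotripsy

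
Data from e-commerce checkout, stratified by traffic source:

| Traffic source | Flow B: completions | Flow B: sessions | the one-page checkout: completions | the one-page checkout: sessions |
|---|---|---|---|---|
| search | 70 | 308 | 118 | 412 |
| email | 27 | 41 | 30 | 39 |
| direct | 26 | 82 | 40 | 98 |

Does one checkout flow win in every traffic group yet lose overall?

No

Search: Flow B 70/308 = 22.7%, the one-page checkout 118/412 = 28.6% → the one-page checkout
Email: Flow B 27/41 = 65.9%, the one-page checkout 30/39 = 76.9% → the one-page checkout
Direct: Flow B 26/82 = 31.7%, the one-page checkout 40/98 = 40.8% → the one-page checkout
Overall: Flow B 123/431 = 28.5%, the one-page checkout 188/549 = 34.2% → the one-page checkout
The one-page checkout wins overall and in every traffic group — no reversal.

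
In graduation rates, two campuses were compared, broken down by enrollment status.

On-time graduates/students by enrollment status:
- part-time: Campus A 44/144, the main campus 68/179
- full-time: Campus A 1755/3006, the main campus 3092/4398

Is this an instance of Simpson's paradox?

No

Part-time: Campus A 44/144 = 30.6%, the main campus 68/179 = 38.0% → the main campus
Full-time: Campus A 1755/3006 = 58.4%, the main campus 3092/4398 = 70.3% → the main campus
Overall: Campus A 1799/3150 = 57.1%, the main campus 3160/4577 = 69.0% → the main campus
The main campus wins overall and in every enrollment group — no reversal.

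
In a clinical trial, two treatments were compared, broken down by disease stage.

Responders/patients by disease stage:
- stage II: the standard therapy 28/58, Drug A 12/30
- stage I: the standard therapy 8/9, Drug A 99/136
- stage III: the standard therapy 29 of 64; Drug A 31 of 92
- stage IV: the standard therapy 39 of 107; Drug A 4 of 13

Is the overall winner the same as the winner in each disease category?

Stage II: the standard therapy 28/58 = 48.3%, Drug A 12/30 = 40.0% → the standard therapy
Stage I: the standard therapy 8/9 = 88.9%, Drug A 99/136 = 72.8% → the standard therapy
Stage III: the standard therapy 29/64 = 45.3%, Drug A 31/92 = 33.7% → the standard therapy
Stage IV: the standard therapy 39/107 = 36.4%, Drug A 4/13 = 30.8% → the standard therapy
Overall: the standard therapy 104/238 = 43.7%, Drug A 146/271 = 53.9% → Drug A
The standard therapy wins each disease group but Drug A wins overall — the comparison reverses. The standard therapy's patients skew toward stage IV, which has a lower base rate.

No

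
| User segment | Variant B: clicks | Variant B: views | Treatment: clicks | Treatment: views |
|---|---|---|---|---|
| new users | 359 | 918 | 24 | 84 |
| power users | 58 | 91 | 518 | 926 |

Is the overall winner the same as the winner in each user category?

No

New users: Variant B 359/918 = 39.1%, Treatment 24/84 = 28.6% → Variant B
Power users: Variant B 58/91 = 63.7%, Treatment 518/926 = 55.9% → Variant B
Overall: Variant B 417/1009 = 41.3%, Treatment 542/1010 = 53.7% → Treatment
Variant B wins each user group but Treatment wins overall — the comparison reverses. Variant B's views skew toward new users, which has a lower base rate.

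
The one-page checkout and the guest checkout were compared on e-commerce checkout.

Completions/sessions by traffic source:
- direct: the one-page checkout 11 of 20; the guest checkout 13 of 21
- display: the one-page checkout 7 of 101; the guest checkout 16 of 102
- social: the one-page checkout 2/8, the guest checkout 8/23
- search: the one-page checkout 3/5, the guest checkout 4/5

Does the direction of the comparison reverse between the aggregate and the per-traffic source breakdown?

Direct: the one-page checkout 11/20 = 55.0%, the guest checkout 13/21 = 61.9% → the guest checkout
Display: the one-page checkout 7/101 = 6.9%, the guest checkout 16/102 = 15.7% → the guest checkout
Social: the one-page checkout 2/8 = 25.0%, the guest checkout 8/23 = 34.8% → the guest checkout
Search: the one-page checkout 3/5 = 60.0%, the guest checkout 4/5 = 80.0% → the guest checkout
Overall: the one-page checkout 23/134 = 17.2%, the guest checkout 41/151 = 27.2% → the guest checkout
The guest checkout wins overall and in every traffic group — no reversal.

No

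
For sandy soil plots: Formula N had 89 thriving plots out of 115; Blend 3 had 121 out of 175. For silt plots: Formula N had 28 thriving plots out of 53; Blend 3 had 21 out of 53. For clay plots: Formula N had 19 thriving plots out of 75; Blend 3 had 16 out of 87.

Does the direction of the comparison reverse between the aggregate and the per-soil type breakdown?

Sandy soil: Formula N 89/115 = 77.4%, Blend 3 121/175 = 69.1% → Formula N
Silt: Formula N 28/53 = 52.8%, Blend 3 21/53 = 39.6% → Formula N
Clay: Formula N 19/75 = 25.3%, Blend 3 16/87 = 18.4% → Formula N
Overall: Formula N 136/243 = 56.0%, Blend 3 158/315 = 50.2% → Formula N
Formula N wins overall and in every soil group — no reversal.

No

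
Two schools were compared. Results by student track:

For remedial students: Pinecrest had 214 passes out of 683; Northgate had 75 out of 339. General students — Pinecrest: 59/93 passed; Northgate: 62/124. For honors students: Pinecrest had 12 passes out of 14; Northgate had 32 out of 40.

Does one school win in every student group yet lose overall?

Remedial: Pinecrest 214/683 = 31.3%, Northgate 75/339 = 22.1% → Pinecrest
General: Pinecrest 59/93 = 63.4%, Northgate 62/124 = 50.0% → Pinecrest
Honors: Pinecrest 12/14 = 85.7%, Northgate 32/40 = 80.0% → Pinecrest
Overall: Pinecrest 285/790 = 36.1%, Northgate 169/503 = 33.6% → Pinecrest
Pinecrest wins overall and in every student group — no reversal.

No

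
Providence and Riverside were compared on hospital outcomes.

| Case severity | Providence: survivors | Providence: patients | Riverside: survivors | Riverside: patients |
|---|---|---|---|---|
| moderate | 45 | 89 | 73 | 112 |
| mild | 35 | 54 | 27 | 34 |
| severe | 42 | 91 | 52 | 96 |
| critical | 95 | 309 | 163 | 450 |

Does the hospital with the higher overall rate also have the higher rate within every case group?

Moderate: Providence 45/89 = 50.6%, Riverside 73/112 = 65.2% → Riverside
Mild: Providence 35/54 = 64.8%, Riverside 27/34 = 79.4% → Riverside
Severe: Providence 42/91 = 46.2%, Riverside 52/96 = 54.2% → Riverside
Critical: Providence 95/309 = 30.7%, Riverside 163/450 = 36.2% → Riverside
Overall: Providence 217/543 = 40.0%, Riverside 315/692 = 45.5% → Riverside
Riverside wins overall and in every case group — no reversal.

Yes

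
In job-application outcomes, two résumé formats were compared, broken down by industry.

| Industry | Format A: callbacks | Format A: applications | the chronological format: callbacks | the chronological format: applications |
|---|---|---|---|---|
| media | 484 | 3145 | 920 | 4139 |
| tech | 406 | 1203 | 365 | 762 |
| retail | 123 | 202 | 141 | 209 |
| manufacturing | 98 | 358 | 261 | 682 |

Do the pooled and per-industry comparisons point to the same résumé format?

Media: Format A 484/3145 = 15.4%, the chronological format 920/4139 = 22.2% → the chronological format
Tech: Format A 406/1203 = 33.7%, the chronological format 365/762 = 47.9% → the chronological format
Retail: Format A 123/202 = 60.9%, the chronological format 141/209 = 67.5% → the chronological format
Manufacturing: Format A 98/358 = 27.4%, the chronological format 261/682 = 38.3% → the chronological format
Overall: Format A 1111/4908 = 22.6%, the chronological format 1687/5792 = 29.1% → the chronological format
The chronological format wins overall and in every industry group — no reversal.

Yes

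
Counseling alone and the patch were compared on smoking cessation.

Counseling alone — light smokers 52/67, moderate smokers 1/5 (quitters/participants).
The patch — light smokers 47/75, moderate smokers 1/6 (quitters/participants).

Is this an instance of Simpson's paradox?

No

Light smokers: counseling alone 52/67 = 77.6%, the patch 47/75 = 62.7% → counseling alone
Moderate smokers: counseling alone 1/5 = 20.0%, the patch 1/6 = 16.7% → counseling alone
Overall: counseling alone 53/72 = 73.6%, the patch 48/81 = 59.3% → counseling alone
Counseling alone wins overall and in every dependence group — no reversal.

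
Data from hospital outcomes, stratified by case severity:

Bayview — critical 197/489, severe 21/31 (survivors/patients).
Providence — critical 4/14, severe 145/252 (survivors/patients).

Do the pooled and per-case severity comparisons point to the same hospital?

No

Critical: Bayview 197/489 = 40.3%, Providence 4/14 = 28.6% → Bayview
Severe: Bayview 21/31 = 67.7%, Providence 145/252 = 57.5% → Bayview
Overall: Bayview 218/520 = 41.9%, Providence 149/266 = 56.0% → Providence
Bayview wins each case group but Providence wins overall — the comparison reverses. Bayview's patients skew toward critical, which has a lower base rate.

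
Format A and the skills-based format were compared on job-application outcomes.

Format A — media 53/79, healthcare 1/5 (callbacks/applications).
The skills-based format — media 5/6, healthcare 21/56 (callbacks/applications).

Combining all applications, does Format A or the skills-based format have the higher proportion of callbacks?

Format A

Media: Format A 53/79 = 67.1%, the skills-based format 5/6 = 83.3% → the skills-based format
Healthcare: Format A 1/5 = 20.0%, the skills-based format 21/56 = 37.5% → the skills-based format
Overall: Format A 54/84 = 64.3%, the skills-based format 26/62 = 41.9% → Format A
(The skills-based format wins every industry group but Format A wins overall — the skills-based format's applications skew toward the low-rate healthcare group.)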